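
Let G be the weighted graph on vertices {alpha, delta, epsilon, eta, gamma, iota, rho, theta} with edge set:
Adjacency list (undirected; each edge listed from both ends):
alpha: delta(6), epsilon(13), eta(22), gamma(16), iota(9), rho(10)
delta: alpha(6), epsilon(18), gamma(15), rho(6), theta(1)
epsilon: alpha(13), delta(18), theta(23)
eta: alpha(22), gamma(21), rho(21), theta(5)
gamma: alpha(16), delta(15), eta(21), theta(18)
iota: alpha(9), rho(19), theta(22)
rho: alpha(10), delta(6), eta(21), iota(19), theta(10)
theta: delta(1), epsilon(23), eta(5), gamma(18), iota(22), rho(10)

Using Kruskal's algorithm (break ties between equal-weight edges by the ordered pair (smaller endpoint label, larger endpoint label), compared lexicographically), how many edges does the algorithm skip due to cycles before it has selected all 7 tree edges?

2

Kruskal: consider edges lightest-first.
delta—theta (1): add — endpoints in different components.
eta—theta (5): add — endpoints in different components.
alpha—delta (6): add — endpoints in different components.
delta—rho (6): add — endpoints in different components.
alpha—iota (9): add — endpoints in different components.
alpha—rho (10): skip — rho and alpha already connected.
rho—theta (10): skip — rho and theta already connected.
alpha—epsilon (13): add — endpoints in different components.
delta—gamma (15): add — endpoints in different components.
Edges rejected before the tree was complete: 2.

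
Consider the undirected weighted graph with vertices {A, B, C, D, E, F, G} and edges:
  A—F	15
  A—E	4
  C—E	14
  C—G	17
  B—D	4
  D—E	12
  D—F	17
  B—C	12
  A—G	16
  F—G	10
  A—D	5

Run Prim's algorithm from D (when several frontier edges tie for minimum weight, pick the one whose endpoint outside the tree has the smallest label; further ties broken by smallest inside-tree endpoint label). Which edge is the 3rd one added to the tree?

A-E

Prim's algorithm from D:
Step 1: cheapest edge leaving the tree is B—D (4); add B.
Step 2: cheapest edge leaving the tree is A—D (5); add A.
Step 3: cheapest edge leaving the tree is A—E (4); add E.
Step 4: cheapest edge leaving the tree is B—C (12); add C.
Step 5: cheapest edge leaving the tree is A—F (15); add F.
Step 6: cheapest edge leaving the tree is F—G (10); add G.
The 3rd edge added is A—E.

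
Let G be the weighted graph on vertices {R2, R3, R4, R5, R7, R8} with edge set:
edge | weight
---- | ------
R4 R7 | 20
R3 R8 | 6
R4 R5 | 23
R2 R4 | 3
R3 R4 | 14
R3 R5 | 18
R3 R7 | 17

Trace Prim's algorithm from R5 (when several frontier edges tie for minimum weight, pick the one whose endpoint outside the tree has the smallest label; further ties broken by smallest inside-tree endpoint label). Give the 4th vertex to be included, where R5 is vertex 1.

Grow the tree from R5 using Prim:
Step 1: frontier [R3 R5 18, R4 R5 23] → take R3 R5 (18); add R3.
Step 2: frontier [R3 R8 6, R3 R4 14, R3 R7 17, R4 R5 23] → take R3 R8 (6); add R8.
Step 3: frontier [R3 R4 14, R3 R7 17, R4 R5 23] → take R3 R4 (14); add R4.
Step 4: frontier [R3 R7 17, R2 R4 3, R4 R7 20] → take R2 R4 (3); add R2.
Step 5: frontier [R3 R7 17, R4 R7 20] → take R3 R7 (17); add R7.
Vertex order: R5, R3, R8, R4, R2, R7. The 4th vertex is R4.

R4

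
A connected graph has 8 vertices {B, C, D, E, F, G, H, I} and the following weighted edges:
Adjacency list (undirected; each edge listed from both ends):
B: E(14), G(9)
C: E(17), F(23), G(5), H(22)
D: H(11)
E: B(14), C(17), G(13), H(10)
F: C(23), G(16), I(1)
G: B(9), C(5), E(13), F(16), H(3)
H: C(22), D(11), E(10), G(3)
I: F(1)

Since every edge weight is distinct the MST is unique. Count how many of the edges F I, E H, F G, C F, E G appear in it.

3

Kruskal's algorithm — process edges by increasing weight (ties by edge label):
F I (1): add — endpoints in different components.
G H (3): add — endpoints in different components.
C G (5): add — endpoints in different components.
B G (9): add — endpoints in different components.
E H (10): add — endpoints in different components.
D H (11): add — endpoints in different components.
E G (13): skip — E and G already connected.
B E (14): skip — B and E already connected.
F G (16): add — endpoints in different components.
MST edge set: {F I, G H, C G, B G, E H, D H, F G}.
Of the listed edges, {F I, E H, F G} are in the MST → 3.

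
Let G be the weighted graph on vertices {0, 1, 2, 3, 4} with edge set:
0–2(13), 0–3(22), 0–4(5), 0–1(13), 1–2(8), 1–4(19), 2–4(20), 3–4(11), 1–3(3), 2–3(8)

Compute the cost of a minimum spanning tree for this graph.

Kruskal: consider edges lightest-first.
1–3 (3): add. Components now {0} {1,3} {2} {4}
0–4 (5): add. Components now {0,4} {1,3} {2}
1–2 (8): add. Components now {0,4} {1,2,3}
2–3 (8): skip — 2 and 3 already connected.
3–4 (11): add. Components now {0,1,2,3,4}
MST edges: 1–3, 0–4, 1–2, 3–4; total weight 3+5+8+11 = 27.

27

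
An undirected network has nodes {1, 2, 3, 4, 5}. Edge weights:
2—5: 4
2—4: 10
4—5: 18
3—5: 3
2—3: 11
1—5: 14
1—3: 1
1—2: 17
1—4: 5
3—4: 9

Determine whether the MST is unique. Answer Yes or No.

Kruskal's algorithm — process edges by increasing weight (ties by edge label):
1—3 (1): add. Components now {1,3} {2} {4} {5}
3—5 (3): add. Components now {1,3,5} {2} {4}
2—5 (4): add. Components now {1,2,3,5} {4}
1—4 (5): add. Components now {1,2,3,4,5}
Every non-tree edge has weight strictly greater than the heaviest edge on the tree path between its endpoints, so the MST is unique.

Yes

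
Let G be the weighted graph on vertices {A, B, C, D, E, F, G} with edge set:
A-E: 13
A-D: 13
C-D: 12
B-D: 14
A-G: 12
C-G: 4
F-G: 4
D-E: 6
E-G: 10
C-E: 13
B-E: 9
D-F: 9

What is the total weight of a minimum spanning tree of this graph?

Kruskal: consider edges lightest-first.
C-G (4): add. Components now {A} {B} {C,G} {D} {E} {F}
F-G (4): add. Components now {A} {B} {C,F,G} {D} {E}
D-E (6): add. Components now {A} {B} {C,F,G} {D,E}
B-E (9): add. Components now {A} {B,D,E} {C,F,G}
D-F (9): add. Components now {A} {B,C,D,E,F,G}
E-G (10): skip — E and G already connected.
A-G (12): add. Components now {A,B,C,D,E,F,G}
MST edges: C-G, F-G, D-E, B-E, D-F, A-G; total weight 4+4+6+9+9+12 = 44.

44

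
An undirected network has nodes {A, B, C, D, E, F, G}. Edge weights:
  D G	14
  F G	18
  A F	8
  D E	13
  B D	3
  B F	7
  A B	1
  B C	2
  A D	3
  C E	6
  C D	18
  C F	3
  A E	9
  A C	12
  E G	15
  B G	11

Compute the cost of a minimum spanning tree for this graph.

Sort edges by weight, then run Kruskal:
A B (1): add — endpoints in different components.
B C (2): add — endpoints in different components.
A D (3): add — endpoints in different components.
B D (3): skip — B and D already connected.
C F (3): add — endpoints in different components.
C E (6): add — endpoints in different components.
B F (7): skip — B and F already connected.
A F (8): skip — A and F already connected.
A E (9): skip — A and E already connected.
B G (11): add — endpoints in different components.
MST edges: A B, B C, A D, C F, C E, B G; total weight 1+2+3+3+6+11 = 26.

26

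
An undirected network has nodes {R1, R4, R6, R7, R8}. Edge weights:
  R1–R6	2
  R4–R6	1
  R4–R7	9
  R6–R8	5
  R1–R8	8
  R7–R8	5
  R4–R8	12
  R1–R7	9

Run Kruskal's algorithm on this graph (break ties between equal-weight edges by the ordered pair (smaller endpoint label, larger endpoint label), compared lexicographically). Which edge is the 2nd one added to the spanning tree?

R1-R6

Kruskal: consider edges lightest-first.
R4–R6 (1): add. Components now {R8} {R7} {R1} {R4,R6}
R1–R6 (2): add. Components now {R8} {R7} {R1,R4,R6}
R6–R8 (5): add. Components now {R1,R4,R6,R8} {R7}
R7–R8 (5): add. Components now {R1,R4,R6,R7,R8}
The 2nd edge added is R1–R6.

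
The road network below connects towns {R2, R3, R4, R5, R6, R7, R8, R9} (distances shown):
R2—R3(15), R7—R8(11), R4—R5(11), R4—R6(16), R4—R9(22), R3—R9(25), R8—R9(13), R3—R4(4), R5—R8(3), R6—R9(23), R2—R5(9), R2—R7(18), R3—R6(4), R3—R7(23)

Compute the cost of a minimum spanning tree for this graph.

Grow the tree from R7 using Prim:
Step 1: cheapest edge leaving the tree is R7—R8 (11); add R8.
Step 2: cheapest edge leaving the tree is R5—R8 (3); add R5.
Step 3: cheapest edge leaving the tree is R2—R5 (9); add R2.
Step 4: cheapest edge leaving the tree is R4—R5 (11); add R4.
Step 5: cheapest edge leaving the tree is R3—R4 (4); add R3.
Step 6: cheapest edge leaving the tree is R3—R6 (4); add R6.
Step 7: cheapest edge leaving the tree is R8—R9 (13); add R9.
MST edges: R7—R8, R5—R8, R2—R5, R4—R5, R3—R4, R3—R6, R8—R9; total weight 11+3+9+11+4+4+13 = 55.

55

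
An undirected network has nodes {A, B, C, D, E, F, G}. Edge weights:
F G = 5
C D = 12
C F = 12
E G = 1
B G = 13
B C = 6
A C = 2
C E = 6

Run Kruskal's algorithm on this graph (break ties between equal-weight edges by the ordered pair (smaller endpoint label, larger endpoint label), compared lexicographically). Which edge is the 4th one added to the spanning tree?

B-C

Sort edges by weight, then run Kruskal:
E G (1): add. Components now {A} {B} {C} {D} {E,G} {F}
A C (2): add. Components now {A,C} {B} {D} {E,G} {F}
F G (5): add. Components now {A,C} {B} {D} {E,F,G}
B C (6): add. Components now {A,B,C} {D} {E,F,G}
C E (6): add. Components now {A,B,C,E,F,G} {D}
C D (12): add. Components now {A,B,C,D,E,F,G}
The 4th edge added is B C.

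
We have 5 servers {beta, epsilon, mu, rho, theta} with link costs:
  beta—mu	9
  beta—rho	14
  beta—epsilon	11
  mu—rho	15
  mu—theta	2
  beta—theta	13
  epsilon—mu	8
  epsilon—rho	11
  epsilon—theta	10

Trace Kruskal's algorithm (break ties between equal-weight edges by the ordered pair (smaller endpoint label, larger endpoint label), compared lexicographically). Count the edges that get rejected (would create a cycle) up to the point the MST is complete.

Sort edges by weight, then run Kruskal:
mu—theta (2): add — endpoints in different components.
epsilon—mu (8): add — endpoints in different components.
beta—mu (9): add — endpoints in different components.
epsilon—theta (10): skip — epsilon and theta already connected.
beta—epsilon (11): skip — beta and epsilon already connected.
epsilon—rho (11): add — endpoints in different components.
Edges rejected before the tree was complete: 2.

2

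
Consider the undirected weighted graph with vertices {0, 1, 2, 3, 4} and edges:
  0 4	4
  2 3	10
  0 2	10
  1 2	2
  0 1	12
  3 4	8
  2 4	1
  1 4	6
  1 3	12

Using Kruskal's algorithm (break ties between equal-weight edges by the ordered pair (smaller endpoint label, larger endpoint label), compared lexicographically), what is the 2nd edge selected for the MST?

Kruskal: consider edges lightest-first.
2 4 (1): add — endpoints in different components.
1 2 (2): add — endpoints in different components.
0 4 (4): add — endpoints in different components.
1 4 (6): skip — 1 and 4 already connected.
3 4 (8): add — endpoints in different components.
The 2nd edge added is 1 2.

1-2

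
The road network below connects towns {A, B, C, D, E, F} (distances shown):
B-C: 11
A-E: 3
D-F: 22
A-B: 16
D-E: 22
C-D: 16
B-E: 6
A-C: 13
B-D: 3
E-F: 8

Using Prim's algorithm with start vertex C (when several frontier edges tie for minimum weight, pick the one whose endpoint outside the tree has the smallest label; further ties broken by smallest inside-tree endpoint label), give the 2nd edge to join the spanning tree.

B-D

Prim, starting at C.
Step 1: frontier [B-C 11, A-C 13, C-D 16] → take B-C (11); add B.
Step 2: frontier [B-D 3, B-E 6, A-B 16, A-C 13, C-D 16] → take B-D (3); add D.
Step 3: frontier [B-E 6, A-B 16, A-C 13, D-E 22, D-F 22] → take B-E (6); add E.
Step 4: frontier [A-B 16, A-C 13, D-F 22, A-E 3, E-F 8] → take A-E (3); add A.
Step 5: frontier [D-F 22, E-F 8] → take E-F (8); add F.
The 2nd edge added is B-D.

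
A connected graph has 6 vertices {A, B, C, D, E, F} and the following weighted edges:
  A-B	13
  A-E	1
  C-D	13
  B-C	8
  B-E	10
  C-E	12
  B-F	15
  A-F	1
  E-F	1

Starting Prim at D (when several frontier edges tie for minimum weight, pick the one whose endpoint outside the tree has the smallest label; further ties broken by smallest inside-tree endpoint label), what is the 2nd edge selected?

Prim, starting at D.
Step 1: frontier [C-D 13] → take C-D (13); add C.
Step 2: frontier [B-C 8, C-E 12] → take B-C (8); add B.
Step 3: frontier [B-E 10, A-B 13, B-F 15, C-E 12] → take B-E (10); add E.
Step 4: frontier [A-B 13, B-F 15, A-E 1, E-F 1] → take A-E (1); add A.
Step 5: frontier [A-F 1, B-F 15, E-F 1] → take A-F (1); add F.
The 2nd edge added is B-C.

B-C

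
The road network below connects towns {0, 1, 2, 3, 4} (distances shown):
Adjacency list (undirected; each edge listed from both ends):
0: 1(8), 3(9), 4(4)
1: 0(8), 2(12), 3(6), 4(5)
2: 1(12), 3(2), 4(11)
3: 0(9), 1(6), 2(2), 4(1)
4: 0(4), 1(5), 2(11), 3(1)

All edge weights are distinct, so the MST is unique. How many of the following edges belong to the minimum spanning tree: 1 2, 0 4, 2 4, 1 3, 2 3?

2

Sort edges by weight, then run Kruskal:
3 4 (1): add — endpoints in different components.
2 3 (2): add — endpoints in different components.
0 4 (4): add — endpoints in different components.
1 4 (5): add — endpoints in different components.
MST edge set: {3 4, 2 3, 0 4, 1 4}.
Of the listed edges, {0 4, 2 3} are in the MST → 2.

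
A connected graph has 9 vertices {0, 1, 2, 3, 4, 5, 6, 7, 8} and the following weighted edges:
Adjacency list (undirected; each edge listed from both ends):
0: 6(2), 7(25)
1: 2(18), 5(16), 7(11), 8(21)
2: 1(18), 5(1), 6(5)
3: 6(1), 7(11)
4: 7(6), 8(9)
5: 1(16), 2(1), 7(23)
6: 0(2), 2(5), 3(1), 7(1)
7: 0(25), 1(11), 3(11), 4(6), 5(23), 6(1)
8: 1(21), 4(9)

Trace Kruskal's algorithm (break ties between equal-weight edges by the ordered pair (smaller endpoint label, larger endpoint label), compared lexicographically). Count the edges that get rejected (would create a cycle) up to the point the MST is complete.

Sort edges by weight, then run Kruskal:
2 5 (1): add — endpoints in different components.
3 6 (1): add — endpoints in different components.
6 7 (1): add — endpoints in different components.
0 6 (2): add — endpoints in different components.
2 6 (5): add — endpoints in different components.
4 7 (6): add — endpoints in different components.
4 8 (9): add — endpoints in different components.
1 7 (11): add — endpoints in different components.
Edges rejected before the tree was complete: 0.

0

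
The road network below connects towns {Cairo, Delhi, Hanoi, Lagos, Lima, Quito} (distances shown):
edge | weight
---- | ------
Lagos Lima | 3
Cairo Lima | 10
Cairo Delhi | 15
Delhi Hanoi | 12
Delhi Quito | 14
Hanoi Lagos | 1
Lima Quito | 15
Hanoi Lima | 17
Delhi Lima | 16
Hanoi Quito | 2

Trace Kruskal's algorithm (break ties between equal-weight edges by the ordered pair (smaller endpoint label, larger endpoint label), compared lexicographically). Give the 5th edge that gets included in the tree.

Kruskal's algorithm — process edges by increasing weight (ties by edge label):
Hanoi Lagos (1): add. Components now {Hanoi,Lagos} {Lima} {Delhi} {Quito} {Cairo}
Hanoi Quito (2): add. Components now {Hanoi,Lagos,Quito} {Lima} {Delhi} {Cairo}
Lagos Lima (3): add. Components now {Hanoi,Lagos,Lima,Quito} {Delhi} {Cairo}
Cairo Lima (10): add. Components now {Cairo,Hanoi,Lagos,Lima,Quito} {Delhi}
Delhi Hanoi (12): add. Components now {Cairo,Delhi,Hanoi,Lagos,Lima,Quito}
The 5th edge added is Delhi Hanoi.

Delhi-Hanoi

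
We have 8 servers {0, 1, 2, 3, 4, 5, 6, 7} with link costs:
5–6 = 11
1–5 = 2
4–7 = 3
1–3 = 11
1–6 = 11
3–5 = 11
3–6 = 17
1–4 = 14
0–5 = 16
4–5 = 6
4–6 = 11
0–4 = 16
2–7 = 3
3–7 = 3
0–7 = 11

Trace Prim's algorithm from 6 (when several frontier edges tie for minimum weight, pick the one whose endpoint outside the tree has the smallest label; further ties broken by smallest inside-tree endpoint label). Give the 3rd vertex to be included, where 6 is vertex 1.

Prim, starting at 6.
Step 1: cheapest edge leaving the tree is 1–6 (11); add 1.
Step 2: cheapest edge leaving the tree is 1–5 (2); add 5.
Step 3: cheapest edge leaving the tree is 4–5 (6); add 4.
Step 4: cheapest edge leaving the tree is 4–7 (3); add 7.
Step 5: cheapest edge leaving the tree is 2–7 (3); add 2.
Step 6: cheapest edge leaving the tree is 3–7 (3); add 3.
Step 7: cheapest edge leaving the tree is 0–7 (11); add 0.
Vertex order: 6, 1, 5, 4, 7, 2, 3, 0. The 3rd vertex is 5.

5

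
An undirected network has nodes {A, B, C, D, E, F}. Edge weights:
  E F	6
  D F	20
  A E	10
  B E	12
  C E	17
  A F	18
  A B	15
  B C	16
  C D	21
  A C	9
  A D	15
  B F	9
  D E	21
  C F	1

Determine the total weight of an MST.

Prim's algorithm from B:
Step 1: frontier [B F 9, B E 12, A B 15, B C 16] → take B F (9); add F.
Step 2: frontier [B E 12, A B 15, B C 16, C F 1, E F 6, A F 18, D F 20] → take C F (1); add C.
Step 3: frontier [B E 12, A B 15, A C 9, C E 17, C D 21, E F 6, A F 18, D F 20] → take E F (6); add E.
Step 4: frontier [A B 15, A C 9, C D 21, A E 10, D E 21, A F 18, D F 20] → take A C (9); add A.
Step 5: frontier [A D 15, C D 21, D E 21, D F 20] → take A D (15); add D.
MST edges: B F, C F, E F, A C, A D; total weight 9+1+6+9+15 = 40.

40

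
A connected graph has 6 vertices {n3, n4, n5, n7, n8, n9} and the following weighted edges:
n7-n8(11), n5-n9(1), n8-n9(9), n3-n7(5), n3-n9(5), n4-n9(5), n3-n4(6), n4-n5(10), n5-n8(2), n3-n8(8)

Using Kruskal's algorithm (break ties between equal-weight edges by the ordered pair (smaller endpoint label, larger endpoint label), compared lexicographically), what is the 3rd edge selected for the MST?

n3-n7

Kruskal's algorithm — process edges by increasing weight (ties by edge label):
n5-n9 (1): add. Components now {n4} {n5,n9} {n3} {n8} {n7}
n5-n8 (2): add. Components now {n4} {n5,n8,n9} {n3} {n7}
n3-n7 (5): add. Components now {n4} {n5,n8,n9} {n3,n7}
n3-n9 (5): add. Components now {n4} {n3,n5,n7,n8,n9}
n4-n9 (5): add. Components now {n3,n4,n5,n7,n8,n9}
The 3rd edge added is n3-n7.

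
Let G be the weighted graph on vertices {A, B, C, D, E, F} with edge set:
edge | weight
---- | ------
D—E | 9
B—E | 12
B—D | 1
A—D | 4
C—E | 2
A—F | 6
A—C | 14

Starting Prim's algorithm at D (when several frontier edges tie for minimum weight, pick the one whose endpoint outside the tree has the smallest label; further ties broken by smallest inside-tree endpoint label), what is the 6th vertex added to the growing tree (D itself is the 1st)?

Prim's algorithm from D:
Step 1: cheapest edge leaving the tree is B—D (1); add B.
Step 2: cheapest edge leaving the tree is A—D (4); add A.
Step 3: cheapest edge leaving the tree is A—F (6); add F.
Step 4: cheapest edge leaving the tree is D—E (9); add E.
Step 5: cheapest edge leaving the tree is C—E (2); add C.
Vertex order: D, B, A, F, E, C. The 6th vertex is C.

C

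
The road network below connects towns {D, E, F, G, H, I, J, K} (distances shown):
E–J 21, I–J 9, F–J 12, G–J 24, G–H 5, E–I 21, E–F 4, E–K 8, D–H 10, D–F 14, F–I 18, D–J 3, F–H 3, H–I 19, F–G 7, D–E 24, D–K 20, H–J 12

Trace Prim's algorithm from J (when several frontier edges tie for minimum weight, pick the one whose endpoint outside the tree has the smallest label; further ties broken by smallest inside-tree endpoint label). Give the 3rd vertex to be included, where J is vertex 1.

I

Prim's algorithm from J:
Step 1: cheapest edge leaving the tree is D–J (3); add D.
Step 2: cheapest edge leaving the tree is I–J (9); add I.
Step 3: cheapest edge leaving the tree is D–H (10); add H.
Step 4: cheapest edge leaving the tree is F–H (3); add F.
Step 5: cheapest edge leaving the tree is E–F (4); add E.
Step 6: cheapest edge leaving the tree is G–H (5); add G.
Step 7: cheapest edge leaving the tree is E–K (8); add K.
Vertex order: J, D, I, H, F, E, G, K. The 3rd vertex is I.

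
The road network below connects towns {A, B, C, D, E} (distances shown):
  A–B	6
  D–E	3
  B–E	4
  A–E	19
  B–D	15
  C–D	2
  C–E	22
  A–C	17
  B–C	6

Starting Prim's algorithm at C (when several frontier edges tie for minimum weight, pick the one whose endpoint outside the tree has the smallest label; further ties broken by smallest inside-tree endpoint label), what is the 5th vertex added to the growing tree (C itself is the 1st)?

Grow the tree from C using Prim:
Step 1: frontier [C–D 2, B–C 6, A–C 17, C–E 22] → take C–D (2); add D.
Step 2: frontier [B–C 6, A–C 17, C–E 22, D–E 3, B–D 15] → take D–E (3); add E.
Step 3: frontier [B–C 6, A–C 17, B–D 15, B–E 4, A–E 19] → take B–E (4); add B.
Step 4: frontier [A–B 6, A–C 17, A–E 19] → take A–B (6); add A.
Vertex order: C, D, E, B, A. The 5th vertex is A.

A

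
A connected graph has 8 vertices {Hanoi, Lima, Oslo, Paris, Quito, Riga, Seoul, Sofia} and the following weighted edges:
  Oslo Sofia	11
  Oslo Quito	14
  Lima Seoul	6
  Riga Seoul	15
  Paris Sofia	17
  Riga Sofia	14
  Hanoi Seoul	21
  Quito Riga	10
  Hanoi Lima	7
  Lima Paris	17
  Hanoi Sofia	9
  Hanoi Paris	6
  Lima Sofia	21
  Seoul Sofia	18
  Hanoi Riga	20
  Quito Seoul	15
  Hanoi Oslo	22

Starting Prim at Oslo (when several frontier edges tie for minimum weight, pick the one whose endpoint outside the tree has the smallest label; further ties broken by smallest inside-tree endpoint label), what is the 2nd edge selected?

Prim's algorithm from Oslo:
Step 1: cheapest edge leaving the tree is Oslo Sofia (11); add Sofia.
Step 2: cheapest edge leaving the tree is Hanoi Sofia (9); add Hanoi.
Step 3: cheapest edge leaving the tree is Hanoi Paris (6); add Paris.
Step 4: cheapest edge leaving the tree is Hanoi Lima (7); add Lima.
Step 5: cheapest edge leaving the tree is Lima Seoul (6); add Seoul.
Step 6: cheapest edge leaving the tree is Oslo Quito (14); add Quito.
Step 7: cheapest edge leaving the tree is Quito Riga (10); add Riga.
The 2nd edge added is Hanoi Sofia.

Hanoi-Sofia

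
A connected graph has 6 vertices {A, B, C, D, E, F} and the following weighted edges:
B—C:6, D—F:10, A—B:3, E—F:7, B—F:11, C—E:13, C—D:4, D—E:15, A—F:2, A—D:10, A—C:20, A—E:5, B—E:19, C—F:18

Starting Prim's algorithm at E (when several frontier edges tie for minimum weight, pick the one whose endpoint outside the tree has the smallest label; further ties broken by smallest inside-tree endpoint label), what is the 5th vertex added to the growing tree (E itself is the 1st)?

C

Grow the tree from E using Prim:
Step 1: frontier [A—E 5, E—F 7, C—E 13, D—E 15, B—E 19] → take A—E (5); add A.
Step 2: frontier [A—F 2, A—B 3, A—D 10, A—C 20, E—F 7, C—E 13, D—E 15, B—E 19] → take A—F (2); add F.
Step 3: frontier [A—B 3, A—D 10, A—C 20, C—E 13, D—E 15, B—E 19, D—F 10, B—F 11, C—F 18] → take A—B (3); add B.
Step 4: frontier [A—D 10, A—C 20, B—C 6, C—E 13, D—E 15, D—F 10, C—F 18] → take B—C (6); add C.
Step 5: frontier [A—D 10, C—D 4, D—E 15, D—F 10] → take C—D (4); add D.
Vertex order: E, A, F, B, C, D. The 5th vertex is C.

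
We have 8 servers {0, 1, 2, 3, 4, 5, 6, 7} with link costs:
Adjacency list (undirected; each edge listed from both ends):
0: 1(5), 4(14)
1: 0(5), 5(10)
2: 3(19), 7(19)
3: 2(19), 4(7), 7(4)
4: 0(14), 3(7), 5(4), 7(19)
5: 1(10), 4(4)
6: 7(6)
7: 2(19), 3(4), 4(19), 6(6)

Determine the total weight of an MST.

55

Kruskal's algorithm — process edges by increasing weight (ties by edge label):
3—7 (4): add — endpoints in different components.
4—5 (4): add — endpoints in different components.
0—1 (5): add — endpoints in different components.
6—7 (6): add — endpoints in different components.
3—4 (7): add — endpoints in different components.
1—5 (10): add — endpoints in different components.
0—4 (14): skip — 0 and 4 already connected.
2—3 (19): add — endpoints in different components.
MST edges: 3—7, 4—5, 0—1, 6—7, 3—4, 1—5, 2—3; total weight 4+4+5+6+7+10+19 = 55.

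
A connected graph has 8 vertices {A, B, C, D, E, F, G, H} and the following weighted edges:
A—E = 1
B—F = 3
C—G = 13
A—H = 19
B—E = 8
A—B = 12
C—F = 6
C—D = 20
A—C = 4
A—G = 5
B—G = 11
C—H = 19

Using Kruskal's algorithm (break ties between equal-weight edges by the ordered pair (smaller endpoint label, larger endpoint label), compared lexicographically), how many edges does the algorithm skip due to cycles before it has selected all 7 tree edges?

Kruskal: consider edges lightest-first.
A—E (1): add — endpoints in different components.
B—F (3): add — endpoints in different components.
A—C (4): add — endpoints in different components.
A—G (5): add — endpoints in different components.
C—F (6): add — endpoints in different components.
B—E (8): skip — B and E already connected.
B—G (11): skip — B and G already connected.
A—B (12): skip — A and B already connected.
C—G (13): skip — C and G already connected.
A—H (19): add — endpoints in different components.
C—H (19): skip — C and H already connected.
C—D (20): add — endpoints in different components.
Edges rejected before the tree was complete: 5.

5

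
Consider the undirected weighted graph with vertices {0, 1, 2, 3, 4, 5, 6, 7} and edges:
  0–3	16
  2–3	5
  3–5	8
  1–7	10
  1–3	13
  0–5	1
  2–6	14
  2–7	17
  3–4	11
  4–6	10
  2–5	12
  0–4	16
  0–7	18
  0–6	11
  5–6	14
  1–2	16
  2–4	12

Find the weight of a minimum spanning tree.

Grow the tree from 5 using Prim:
Step 1: cheapest edge leaving the tree is 0–5 (1); add 0.
Step 2: cheapest edge leaving the tree is 3–5 (8); add 3.
Step 3: cheapest edge leaving the tree is 2–3 (5); add 2.
Step 4: cheapest edge leaving the tree is 3–4 (11); add 4.
Step 5: cheapest edge leaving the tree is 4–6 (10); add 6.
Step 6: cheapest edge leaving the tree is 1–3 (13); add 1.
Step 7: cheapest edge leaving the tree is 1–7 (10); add 7.
MST edges: 0–5, 3–5, 2–3, 3–4, 4–6, 1–3, 1–7; total weight 1+8+5+11+10+13+10 = 58.

58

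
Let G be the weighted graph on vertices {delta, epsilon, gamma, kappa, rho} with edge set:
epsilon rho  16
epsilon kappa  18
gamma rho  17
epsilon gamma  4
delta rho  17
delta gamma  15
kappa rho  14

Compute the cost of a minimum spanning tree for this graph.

Kruskal: consider edges lightest-first.
epsilon gamma (4): add — endpoints in different components.
kappa rho (14): add — endpoints in different components.
delta gamma (15): add — endpoints in different components.
epsilon rho (16): add — endpoints in different components.
MST edges: epsilon gamma, kappa rho, delta gamma, epsilon rho; total weight 4+14+15+16 = 49.

49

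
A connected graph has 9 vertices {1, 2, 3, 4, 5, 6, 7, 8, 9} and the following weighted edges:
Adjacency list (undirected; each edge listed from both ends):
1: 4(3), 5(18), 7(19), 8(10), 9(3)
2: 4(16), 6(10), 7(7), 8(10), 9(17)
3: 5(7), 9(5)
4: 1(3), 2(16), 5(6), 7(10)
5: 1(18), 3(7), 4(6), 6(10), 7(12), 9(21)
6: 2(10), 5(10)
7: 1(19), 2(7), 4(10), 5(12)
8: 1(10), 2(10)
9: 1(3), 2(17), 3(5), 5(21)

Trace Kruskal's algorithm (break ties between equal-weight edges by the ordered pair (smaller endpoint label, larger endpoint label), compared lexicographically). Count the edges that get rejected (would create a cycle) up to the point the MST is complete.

1

Sort edges by weight, then run Kruskal:
1—4 (3): add — endpoints in different components.
1—9 (3): add — endpoints in different components.
3—9 (5): add — endpoints in different components.
4—5 (6): add — endpoints in different components.
2—7 (7): add — endpoints in different components.
3—5 (7): skip — 3 and 5 already connected.
1—8 (10): add — endpoints in different components.
2—6 (10): add — endpoints in different components.
2—8 (10): add — endpoints in different components.
Edges rejected before the tree was complete: 1.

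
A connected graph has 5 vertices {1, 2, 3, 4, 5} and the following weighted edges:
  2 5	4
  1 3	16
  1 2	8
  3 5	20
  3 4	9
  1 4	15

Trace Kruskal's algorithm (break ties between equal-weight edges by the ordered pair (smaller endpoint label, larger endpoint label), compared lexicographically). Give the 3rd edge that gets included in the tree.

Kruskal's algorithm — process edges by increasing weight (ties by edge label):
2 5 (4): add. Components now {1} {2,5} {3} {4}
1 2 (8): add. Components now {1,2,5} {3} {4}
3 4 (9): add. Components now {1,2,5} {3,4}
1 4 (15): add. Components now {1,2,3,4,5}
The 3rd edge added is 3 4.

3-4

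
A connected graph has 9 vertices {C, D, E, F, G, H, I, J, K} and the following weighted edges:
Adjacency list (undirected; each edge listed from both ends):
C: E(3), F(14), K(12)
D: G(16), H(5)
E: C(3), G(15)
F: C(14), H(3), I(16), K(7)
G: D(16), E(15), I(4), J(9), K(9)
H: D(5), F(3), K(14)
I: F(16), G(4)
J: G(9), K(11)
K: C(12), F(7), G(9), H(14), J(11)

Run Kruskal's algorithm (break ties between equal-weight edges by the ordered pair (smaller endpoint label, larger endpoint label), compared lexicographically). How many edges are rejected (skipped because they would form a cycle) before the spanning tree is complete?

1

Kruskal: consider edges lightest-first.
C—E (3): add — endpoints in different components.
F—H (3): add — endpoints in different components.
G—I (4): add — endpoints in different components.
D—H (5): add — endpoints in different components.
F—K (7): add — endpoints in different components.
G—J (9): add — endpoints in different components.
G—K (9): add — endpoints in different components.
J—K (11): skip — J and K already connected.
C—K (12): add — endpoints in different components.
Edges rejected before the tree was complete: 1.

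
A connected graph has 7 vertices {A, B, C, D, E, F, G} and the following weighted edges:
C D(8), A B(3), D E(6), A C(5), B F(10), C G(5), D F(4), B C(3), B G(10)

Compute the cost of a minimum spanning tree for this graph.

29

Sort edges by weight, then run Kruskal:
A B (3): add — endpoints in different components.
B C (3): add — endpoints in different components.
D F (4): add — endpoints in different components.
A C (5): skip — A and C already connected.
C G (5): add — endpoints in different components.
D E (6): add — endpoints in different components.
C D (8): add — endpoints in different components.
MST edges: A B, B C, D F, C G, D E, C D; total weight 3+3+4+5+6+8 = 29.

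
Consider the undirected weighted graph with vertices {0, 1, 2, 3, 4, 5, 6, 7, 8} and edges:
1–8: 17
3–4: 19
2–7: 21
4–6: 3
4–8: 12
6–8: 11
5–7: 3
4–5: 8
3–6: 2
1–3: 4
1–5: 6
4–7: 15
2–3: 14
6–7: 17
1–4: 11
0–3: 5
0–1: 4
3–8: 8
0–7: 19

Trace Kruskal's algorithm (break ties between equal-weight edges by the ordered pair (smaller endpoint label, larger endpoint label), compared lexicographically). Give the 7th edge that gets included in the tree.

3-8

Sort edges by weight, then run Kruskal:
3–6 (2): add — endpoints in different components.
4–6 (3): add — endpoints in different components.
5–7 (3): add — endpoints in different components.
0–1 (4): add — endpoints in different components.
1–3 (4): add — endpoints in different components.
0–3 (5): skip — 0 and 3 already connected.
1–5 (6): add — endpoints in different components.
3–8 (8): add — endpoints in different components.
4–5 (8): skip — 4 and 5 already connected.
1–4 (11): skip — 1 and 4 already connected.
6–8 (11): skip — 6 and 8 already connected.
4–8 (12): skip — 4 and 8 already connected.
2–3 (14): add — endpoints in different components.
The 7th edge added is 3–8.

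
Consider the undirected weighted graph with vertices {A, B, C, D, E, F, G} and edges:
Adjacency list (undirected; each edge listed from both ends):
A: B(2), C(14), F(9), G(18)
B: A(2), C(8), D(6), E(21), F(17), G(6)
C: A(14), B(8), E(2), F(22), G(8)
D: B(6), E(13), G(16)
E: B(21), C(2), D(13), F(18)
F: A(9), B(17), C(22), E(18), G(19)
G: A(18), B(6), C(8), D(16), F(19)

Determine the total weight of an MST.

Sort edges by weight, then run Kruskal:
A—B (2): add. Components now {A,B} {C} {D} {E} {F} {G}
C—E (2): add. Components now {A,B} {C,E} {D} {F} {G}
B—D (6): add. Components now {A,B,D} {C,E} {F} {G}
B—G (6): add. Components now {A,B,D,G} {C,E} {F}
B—C (8): add. Components now {A,B,C,D,E,G} {F}
C—G (8): skip — C and G already connected.
A—F (9): add. Components now {A,B,C,D,E,F,G}
MST edges: A—B, C—E, B—D, B—G, B—C, A—F; total weight 2+2+6+6+8+9 = 33.

33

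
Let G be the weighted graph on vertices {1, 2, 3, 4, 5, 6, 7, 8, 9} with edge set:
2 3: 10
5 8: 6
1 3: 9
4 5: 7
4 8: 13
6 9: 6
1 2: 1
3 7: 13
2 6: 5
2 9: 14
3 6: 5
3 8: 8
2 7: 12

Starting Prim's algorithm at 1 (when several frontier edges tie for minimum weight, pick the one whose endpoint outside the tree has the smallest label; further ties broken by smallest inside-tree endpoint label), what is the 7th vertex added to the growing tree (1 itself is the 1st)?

5

Prim, starting at 1.
Step 1: cheapest edge leaving the tree is 1 2 (1); add 2.
Step 2: cheapest edge leaving the tree is 2 6 (5); add 6.
Step 3: cheapest edge leaving the tree is 3 6 (5); add 3.
Step 4: cheapest edge leaving the tree is 6 9 (6); add 9.
Step 5: cheapest edge leaving the tree is 3 8 (8); add 8.
Step 6: cheapest edge leaving the tree is 5 8 (6); add 5.
Step 7: cheapest edge leaving the tree is 4 5 (7); add 4.
Step 8: cheapest edge leaving the tree is 2 7 (12); add 7.
Vertex order: 1, 2, 6, 3, 9, 8, 5, 4, 7. The 7th vertex is 5.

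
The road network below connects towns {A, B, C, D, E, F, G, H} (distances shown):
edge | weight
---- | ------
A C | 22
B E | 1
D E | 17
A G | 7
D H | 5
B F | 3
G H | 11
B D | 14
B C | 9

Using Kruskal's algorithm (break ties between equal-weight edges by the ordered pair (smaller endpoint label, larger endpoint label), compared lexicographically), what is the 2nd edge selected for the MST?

B-F

Kruskal: consider edges lightest-first.
B E (1): add — endpoints in different components.
B F (3): add — endpoints in different components.
D H (5): add — endpoints in different components.
A G (7): add — endpoints in different components.
B C (9): add — endpoints in different components.
G H (11): add — endpoints in different components.
B D (14): add — endpoints in different components.
The 2nd edge added is B F.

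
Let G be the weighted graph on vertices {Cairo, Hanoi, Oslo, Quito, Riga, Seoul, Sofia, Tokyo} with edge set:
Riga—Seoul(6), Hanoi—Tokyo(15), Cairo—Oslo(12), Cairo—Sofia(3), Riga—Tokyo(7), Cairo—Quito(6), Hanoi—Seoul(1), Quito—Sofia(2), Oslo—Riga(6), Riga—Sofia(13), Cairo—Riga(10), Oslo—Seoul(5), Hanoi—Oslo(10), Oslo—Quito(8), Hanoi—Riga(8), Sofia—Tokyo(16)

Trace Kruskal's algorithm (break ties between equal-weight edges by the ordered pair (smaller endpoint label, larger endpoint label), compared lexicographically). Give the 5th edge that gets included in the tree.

Oslo-Riga

Kruskal: consider edges lightest-first.
Hanoi—Seoul (1): add — endpoints in different components.
Quito—Sofia (2): add — endpoints in different components.
Cairo—Sofia (3): add — endpoints in different components.
Oslo—Seoul (5): add — endpoints in different components.
Cairo—Quito (6): skip — Quito and Cairo already connected.
Oslo—Riga (6): add — endpoints in different components.
Riga—Seoul (6): skip — Seoul and Riga already connected.
Riga—Tokyo (7): add — endpoints in different components.
Hanoi—Riga (8): skip — Hanoi and Riga already connected.
Oslo—Quito (8): add — endpoints in different components.
The 5th edge added is Oslo—Riga.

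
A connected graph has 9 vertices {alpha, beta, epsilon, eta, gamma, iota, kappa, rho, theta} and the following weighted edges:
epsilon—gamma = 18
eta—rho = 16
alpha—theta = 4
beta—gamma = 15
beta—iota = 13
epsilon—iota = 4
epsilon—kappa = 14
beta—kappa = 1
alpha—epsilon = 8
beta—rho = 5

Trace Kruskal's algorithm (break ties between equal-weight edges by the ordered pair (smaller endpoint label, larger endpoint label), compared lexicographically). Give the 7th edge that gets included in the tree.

Kruskal's algorithm — process edges by increasing weight (ties by edge label):
beta—kappa (1): add — endpoints in different components.
alpha—theta (4): add — endpoints in different components.
epsilon—iota (4): add — endpoints in different components.
beta—rho (5): add — endpoints in different components.
alpha—epsilon (8): add — endpoints in different components.
beta—iota (13): add — endpoints in different components.
epsilon—kappa (14): skip — kappa and epsilon already connected.
beta—gamma (15): add — endpoints in different components.
eta—rho (16): add — endpoints in different components.
The 7th edge added is beta—gamma.

beta-gamma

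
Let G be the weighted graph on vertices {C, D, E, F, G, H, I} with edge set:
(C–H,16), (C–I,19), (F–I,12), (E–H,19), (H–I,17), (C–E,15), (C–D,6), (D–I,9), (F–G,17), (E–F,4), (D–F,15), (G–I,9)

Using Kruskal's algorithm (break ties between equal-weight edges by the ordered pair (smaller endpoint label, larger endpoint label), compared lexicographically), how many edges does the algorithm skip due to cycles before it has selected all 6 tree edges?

2

Kruskal's algorithm — process edges by increasing weight (ties by edge label):
E–F (4): add — endpoints in different components.
C–D (6): add — endpoints in different components.
D–I (9): add — endpoints in different components.
G–I (9): add — endpoints in different components.
F–I (12): add — endpoints in different components.
C–E (15): skip — C and E already connected.
D–F (15): skip — D and F already connected.
C–H (16): add — endpoints in different components.
Edges rejected before the tree was complete: 2.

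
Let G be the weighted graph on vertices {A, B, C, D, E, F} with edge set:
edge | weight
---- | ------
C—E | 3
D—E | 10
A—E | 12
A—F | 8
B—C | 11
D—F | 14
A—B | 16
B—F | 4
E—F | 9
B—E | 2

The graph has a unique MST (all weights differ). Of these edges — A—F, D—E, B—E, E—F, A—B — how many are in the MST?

Sort edges by weight, then run Kruskal:
B—E (2): add — endpoints in different components.
C—E (3): add — endpoints in different components.
B—F (4): add — endpoints in different components.
A—F (8): add — endpoints in different components.
E—F (9): skip — E and F already connected.
D—E (10): add — endpoints in different components.
MST edge set: {B—E, C—E, B—F, A—F, D—E}.
Of the listed edges, {A—F, D—E, B—E} are in the MST → 3.

3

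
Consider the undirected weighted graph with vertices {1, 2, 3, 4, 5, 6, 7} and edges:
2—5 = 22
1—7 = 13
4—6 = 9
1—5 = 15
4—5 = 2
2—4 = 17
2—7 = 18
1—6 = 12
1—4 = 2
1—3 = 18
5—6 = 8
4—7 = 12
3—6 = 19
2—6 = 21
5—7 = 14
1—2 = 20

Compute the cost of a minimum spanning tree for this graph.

Grow the tree from 6 using Prim:
Step 1: cheapest edge leaving the tree is 5—6 (8); add 5.
Step 2: cheapest edge leaving the tree is 4—5 (2); add 4.
Step 3: cheapest edge leaving the tree is 1—4 (2); add 1.
Step 4: cheapest edge leaving the tree is 4—7 (12); add 7.
Step 5: cheapest edge leaving the tree is 2—4 (17); add 2.
Step 6: cheapest edge leaving the tree is 1—3 (18); add 3.
MST edges: 5—6, 4—5, 1—4, 4—7, 2—4, 1—3; total weight 8+2+2+12+17+18 = 59.

59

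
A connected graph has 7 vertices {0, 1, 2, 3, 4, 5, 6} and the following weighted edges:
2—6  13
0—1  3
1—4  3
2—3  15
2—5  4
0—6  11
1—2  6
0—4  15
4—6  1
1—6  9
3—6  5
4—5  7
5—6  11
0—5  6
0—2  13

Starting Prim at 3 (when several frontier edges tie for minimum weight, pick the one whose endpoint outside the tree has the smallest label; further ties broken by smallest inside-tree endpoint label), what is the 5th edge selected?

1-2

Prim, starting at 3.
Step 1: cheapest edge leaving the tree is 3—6 (5); add 6.
Step 2: cheapest edge leaving the tree is 4—6 (1); add 4.
Step 3: cheapest edge leaving the tree is 1—4 (3); add 1.
Step 4: cheapest edge leaving the tree is 0—1 (3); add 0.
Step 5: cheapest edge leaving the tree is 1—2 (6); add 2.
Step 6: cheapest edge leaving the tree is 2—5 (4); add 5.
The 5th edge added is 1—2.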